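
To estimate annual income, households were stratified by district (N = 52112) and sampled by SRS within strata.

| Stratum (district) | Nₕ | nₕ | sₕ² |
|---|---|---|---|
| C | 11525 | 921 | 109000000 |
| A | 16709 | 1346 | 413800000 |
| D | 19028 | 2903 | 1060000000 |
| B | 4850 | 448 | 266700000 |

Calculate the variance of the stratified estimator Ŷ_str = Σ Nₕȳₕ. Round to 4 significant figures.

Var(Ŷ_str) = Σₕ Nₕ²(1 − fₕ)sₕ²/nₕ.
C: 11525²·(1 − 921/11525)·109000000/921 = 1.4463637 × 10^13.
A: 16709²·(1 − 1346/16709)·413800000/1346 = 7.8917245 × 10^13.
D: 19028²·(1 − 2903/19028)·1060000000/2903 = 1.1203448 × 10^14.
B: 4850²·(1 − 448/4850)·266700000/448 = 1.2709743 × 10^13.
Sum = 2.1812511 × 10^14.

2.181 × 10^14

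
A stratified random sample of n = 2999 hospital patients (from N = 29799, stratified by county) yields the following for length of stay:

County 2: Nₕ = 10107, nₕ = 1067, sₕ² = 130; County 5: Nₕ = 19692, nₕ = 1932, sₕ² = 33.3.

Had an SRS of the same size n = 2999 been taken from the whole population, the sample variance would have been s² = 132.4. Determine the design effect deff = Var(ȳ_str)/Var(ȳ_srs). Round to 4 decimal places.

Var(ȳ_str) = Σ Wₕ²(1−fₕ)sₕ²/nₕ with Wₕ = Nₕ/29799:
  County 2: (10107/29799)²·(1−1067/10107)·130/1067 = 0.01253621
  County 5: (19692/29799)²·(1−1932/19692)·33.3/1932 = 0.0067883859
  → Var(ȳ_str) = 0.019324596.
Var(ȳ_srs) = (1 − 2999/29799)·132.4/2999 = 0.039704947.
deff = 0.019324596 / 0.039704947 = 0.4867.

0.4867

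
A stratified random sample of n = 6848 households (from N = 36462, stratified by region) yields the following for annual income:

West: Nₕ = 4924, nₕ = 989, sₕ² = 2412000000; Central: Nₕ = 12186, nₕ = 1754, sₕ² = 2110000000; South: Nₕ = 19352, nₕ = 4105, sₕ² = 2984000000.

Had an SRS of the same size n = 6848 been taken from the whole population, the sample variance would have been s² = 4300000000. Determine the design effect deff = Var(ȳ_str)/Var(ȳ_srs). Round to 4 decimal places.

Var(ȳ_str) = Σ Wₕ²(1−fₕ)sₕ²/nₕ with Wₕ = Nₕ/36462:
  West: (4924/36462)²·(1−989/4924)·2412000000/989 = 35543.715
  Central: (12186/36462)²·(1−1754/12186)·2110000000/1754 = 115027.23
  South: (19352/36462)²·(1−4105/19352)·2984000000/4105 = 161329.93
  → Var(ȳ_str) = 311900.88.
Var(ȳ_srs) = (1 − 6848/36462)·4300000000/6848 = 509989.56.
deff = 311900.88 / 509989.56 = 0.6116.

0.6116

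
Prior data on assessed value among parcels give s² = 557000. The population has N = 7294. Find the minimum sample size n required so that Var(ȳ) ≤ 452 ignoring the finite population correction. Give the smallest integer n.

Without fpc, n₀ = s²/D = 557000/452 = 1232.3009.
Rounding up, n = 1233.

1233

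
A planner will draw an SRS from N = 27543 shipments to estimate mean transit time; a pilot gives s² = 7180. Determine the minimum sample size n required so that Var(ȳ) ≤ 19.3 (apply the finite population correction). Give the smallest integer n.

368

Without fpc, n₀ = s²/D = 7180/19.3 = 372.0207.
With fpc, (1 − n/N)·s²/n ≤ D requires n ≥ n₀/(1 + n₀/N) = 372.0207/(1 + 372.0207/27543) = 367.0628.
Rounding up, n = 368.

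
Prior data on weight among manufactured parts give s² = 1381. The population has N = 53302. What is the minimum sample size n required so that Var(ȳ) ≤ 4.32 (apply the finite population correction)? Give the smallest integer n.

Without fpc, n₀ = s²/D = 1381/4.32 = 319.6759.
With fpc, (1 − n/N)·s²/n ≤ D requires n ≥ n₀/(1 + n₀/N) = 319.6759/(1 + 319.6759/53302) = 317.7701.
Rounding up, n = 318.

318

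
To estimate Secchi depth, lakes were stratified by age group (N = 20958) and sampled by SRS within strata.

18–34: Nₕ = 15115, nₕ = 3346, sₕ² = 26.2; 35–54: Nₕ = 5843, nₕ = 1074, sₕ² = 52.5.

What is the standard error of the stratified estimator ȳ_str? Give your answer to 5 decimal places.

Var(ȳ_str) = Σₕ Wₕ²(1 − fₕ)sₕ²/nₕ with Wₕ = Nₕ/N, N = 20958.
18–34: Wₕ = 0.72120431; term = 0.72120431²·(1 − 0.22136950)·26.2/3346 = 0.0031711983.
35–54: Wₕ = 0.27879569; term = 0.27879569²·(1 − 0.18380969)·52.5/1074 = 0.0031011199.
Sum = 0.0062723182.
SE = √(0.0062723182) = 0.07920.

0.07920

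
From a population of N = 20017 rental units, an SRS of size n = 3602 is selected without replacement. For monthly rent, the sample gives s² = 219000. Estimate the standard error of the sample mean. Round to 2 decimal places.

Under SRS without replacement, Var(ȳ) = (1 − f)·s²/n with f = n/N = 3602/20017 = 0.17994705.
Var(ȳ) = (1 − 0.17994705)·219000/3602 = 0.82005295·60.799556 = 49.858855.
SE(ȳ) = √(49.858855) = 7.06.

7.06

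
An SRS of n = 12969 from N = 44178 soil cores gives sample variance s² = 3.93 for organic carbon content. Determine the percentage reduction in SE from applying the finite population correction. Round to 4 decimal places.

f = n/N = 12969/44178 = 0.29356241.
SE_no-fpc = √(s²/n) = 0.017407766; SE_fpc = √((1−f)s²/n) = 0.014631199.
Ratio = √(1−f) = 0.84049842. Reduction = 100·(1 − 0.84049842) = 15.9502%.

15.9502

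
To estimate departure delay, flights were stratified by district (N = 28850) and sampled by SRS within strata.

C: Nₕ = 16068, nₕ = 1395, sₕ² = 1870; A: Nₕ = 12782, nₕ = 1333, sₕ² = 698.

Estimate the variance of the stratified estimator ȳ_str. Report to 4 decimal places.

Var(ȳ_str) = Σₕ Wₕ²(1 − fₕ)sₕ²/nₕ with Wₕ = Nₕ/N, N = 28850.
C: Wₕ = 0.55694974; term = 0.55694974²·(1 − 0.08681852)·1870/1395 = 0.37971391.
A: Wₕ = 0.44305026; term = 0.44305026²·(1 − 0.10428728)·698/1333 = 0.092066155.
Sum = 0.47178007.

0.4718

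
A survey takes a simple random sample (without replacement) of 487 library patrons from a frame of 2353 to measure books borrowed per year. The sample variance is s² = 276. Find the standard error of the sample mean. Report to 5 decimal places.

Under SRS without replacement, Var(ȳ) = (1 − f)·s²/n with f = n/N = 487/2353 = 0.20696983.
Var(ȳ) = (1 − 0.20696983)·276/487 = 0.79303017·0.56673511 = 0.44943805.
SE(ȳ) = √(0.44943805) = 0.67040.

0.67040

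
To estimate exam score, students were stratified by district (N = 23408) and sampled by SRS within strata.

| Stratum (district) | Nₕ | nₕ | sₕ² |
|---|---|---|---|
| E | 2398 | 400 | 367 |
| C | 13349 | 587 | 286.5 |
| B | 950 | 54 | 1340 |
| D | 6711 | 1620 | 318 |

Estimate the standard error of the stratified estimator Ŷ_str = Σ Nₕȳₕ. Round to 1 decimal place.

10741.2

Var(Ŷ_str) = Σₕ Nₕ²(1 − fₕ)sₕ²/nₕ.
E: 2398²·(1 − 400/2398)·367/400 = 4.3959297 × 10^6.
C: 13349²·(1 − 587/13349)·286.5/587 = 8.3148419 × 10^7.
B: 950²·(1 − 54/950)·1340/54 = 2.112237 × 10^7.
D: 6711²·(1 − 1620/6711)·318/1620 = 6.7066006 × 10^6.
Sum = 1.1537332 × 10^8.
SE = √(1.1537332 × 10^8) = 10741.2.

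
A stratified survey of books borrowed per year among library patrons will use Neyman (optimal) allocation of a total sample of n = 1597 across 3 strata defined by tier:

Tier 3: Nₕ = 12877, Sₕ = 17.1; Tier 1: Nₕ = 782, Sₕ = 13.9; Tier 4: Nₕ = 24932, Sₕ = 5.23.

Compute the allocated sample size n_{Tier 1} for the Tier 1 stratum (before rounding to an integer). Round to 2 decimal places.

Neyman allocation: nₕ = n·NₕSₕ / Σⱼ NⱼSⱼ.
Σ NⱼSⱼ = 12877·17.1 + 782·13.9 + 24932·5.23 = 361460.86.
n_{Tier 1} = 1597·782·13.9 / 361460.86 = 48.02.

48.02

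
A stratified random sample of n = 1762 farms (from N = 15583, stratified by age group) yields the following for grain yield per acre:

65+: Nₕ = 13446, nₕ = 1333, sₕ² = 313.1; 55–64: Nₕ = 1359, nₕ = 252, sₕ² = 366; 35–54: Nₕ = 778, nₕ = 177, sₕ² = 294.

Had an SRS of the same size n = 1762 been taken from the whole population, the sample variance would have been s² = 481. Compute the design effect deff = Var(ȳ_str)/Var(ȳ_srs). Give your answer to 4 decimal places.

0.7011

Var(ȳ_str) = Σ Wₕ²(1−fₕ)sₕ²/nₕ with Wₕ = Nₕ/15583:
  65+: (13446/15583)²·(1−1333/13446)·313.1/1333 = 0.15754173
  55–64: (1359/15583)²·(1−252/1359)·366/252 = 0.0089979895
  35–54: (778/15583)²·(1−177/778)·294/177 = 0.00319835
  → Var(ȳ_str) = 0.16973807.
Var(ȳ_srs) = (1 − 1762/15583)·481/1762 = 0.24211827.
deff = 0.16973807 / 0.24211827 = 0.7011.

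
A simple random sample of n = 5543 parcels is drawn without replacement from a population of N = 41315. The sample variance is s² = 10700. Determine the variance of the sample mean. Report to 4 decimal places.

Under SRS without replacement, Var(ȳ) = (1 − f)·s²/n with f = n/N = 5543/41315 = 0.13416435.
Var(ȳ) = (1 − 0.13416435)·10700/5543 = 0.86583565·1.9303626 = 1.6713768.

1.6714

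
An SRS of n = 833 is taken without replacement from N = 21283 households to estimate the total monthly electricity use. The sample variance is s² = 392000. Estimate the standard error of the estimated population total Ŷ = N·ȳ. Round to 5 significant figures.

Var(Ŷ) = N²·Var(ȳ) = N²·(1 − n/N)·s²/n.
f = 833/21283 = 0.03913922; Var(ȳ) = 0.96086078·392000/833 = 452.16978.
Var(Ŷ) = 21283² · 452.16978 = 2.0481758 × 10^11.
SE(Ŷ) = √(2.0481758 × 10^11) = 452570.

452570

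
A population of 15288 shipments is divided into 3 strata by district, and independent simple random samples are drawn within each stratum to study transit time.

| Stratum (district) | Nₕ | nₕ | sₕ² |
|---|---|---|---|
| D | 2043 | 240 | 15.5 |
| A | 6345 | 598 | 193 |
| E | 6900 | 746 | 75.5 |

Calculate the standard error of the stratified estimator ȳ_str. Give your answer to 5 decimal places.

Var(ȳ_str) = Σₕ Wₕ²(1 − fₕ)sₕ²/nₕ with Wₕ = Nₕ/N, N = 15288.
D: Wₕ = 0.13363422; term = 0.13363422²·(1 − 0.11747430)·15.5/240 = 0.0010178486.
A: Wₕ = 0.41503140; term = 0.41503140²·(1 − 0.09424744)·193/598 = 0.050353261.
E: Wₕ = 0.45133438; term = 0.45133438²·(1 − 0.10811594)·75.5/746 = 0.018387105.
Sum = 0.069758215.
SE = √(0.069758215) = 0.26412.

0.26412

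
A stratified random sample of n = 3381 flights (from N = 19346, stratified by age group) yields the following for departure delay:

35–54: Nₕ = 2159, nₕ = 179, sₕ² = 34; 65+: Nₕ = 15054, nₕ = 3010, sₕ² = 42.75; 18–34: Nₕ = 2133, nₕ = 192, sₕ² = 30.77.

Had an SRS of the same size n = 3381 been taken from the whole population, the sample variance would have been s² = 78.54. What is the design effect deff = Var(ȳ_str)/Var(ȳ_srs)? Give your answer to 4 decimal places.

0.5646

Var(ȳ_str) = Σ Wₕ²(1−fₕ)sₕ²/nₕ with Wₕ = Nₕ/19346:
  35–54: (2159/19346)²·(1−179/2159)·34/179 = 0.0021695085
  65+: (15054/19346)²·(1−3010/15054)·42.75/3010 = 0.0068803402
  18–34: (2133/19346)²·(1−192/2133)·30.77/192 = 0.0017728022
  → Var(ȳ_str) = 0.010822651.
Var(ȳ_srs) = (1 − 3381/19346)·78.54/3381 = 0.01917006.
deff = 0.010822651 / 0.01917006 = 0.5646.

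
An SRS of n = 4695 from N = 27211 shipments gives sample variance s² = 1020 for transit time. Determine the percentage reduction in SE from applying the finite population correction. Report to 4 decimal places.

f = n/N = 4695/27211 = 0.17254052.
SE_no-fpc = √(s²/n) = 0.46610342; SE_fpc = √((1−f)s²/n) = 0.42399004.
Ratio = √(1−f) = 0.90964800. Reduction = 100·(1 − 0.90964800) = 9.0352%.

9.0352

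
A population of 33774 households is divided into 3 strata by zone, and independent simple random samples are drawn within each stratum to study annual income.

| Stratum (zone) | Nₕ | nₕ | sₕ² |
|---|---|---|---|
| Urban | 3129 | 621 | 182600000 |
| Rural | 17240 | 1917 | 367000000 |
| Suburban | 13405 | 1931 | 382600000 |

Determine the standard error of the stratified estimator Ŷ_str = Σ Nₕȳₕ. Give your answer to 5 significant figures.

9.1300 × 10^6

Var(Ŷ_str) = Σₕ Nₕ²(1 − fₕ)sₕ²/nₕ.
Urban: 3129²·(1 − 621/3129)·182600000/621 = 2.307503 × 10^12.
Rural: 17240²·(1 − 1917/17240)·367000000/1917 = 5.0573733 × 10^13.
Suburban: 13405²·(1 − 1931/13405)·382600000/1931 = 3.0475045 × 10^13.
Sum = 8.3356281 × 10^13.
SE = √(8.3356281 × 10^13) = 9.1300 × 10^6.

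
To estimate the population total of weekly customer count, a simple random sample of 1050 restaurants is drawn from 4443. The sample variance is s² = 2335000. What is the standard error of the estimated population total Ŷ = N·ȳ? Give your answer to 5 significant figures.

Var(Ŷ) = N²·Var(ȳ) = N²·(1 − n/N)·s²/n.
f = 1050/4443 = 0.23632681; Var(ȳ) = 0.76367319·2335000/1050 = 1698.2637.
Var(Ŷ) = 4443² · 1698.2637 = 3.3524148 × 10^10.
SE(Ŷ) = √(3.3524148 × 10^10) = 183100.

183100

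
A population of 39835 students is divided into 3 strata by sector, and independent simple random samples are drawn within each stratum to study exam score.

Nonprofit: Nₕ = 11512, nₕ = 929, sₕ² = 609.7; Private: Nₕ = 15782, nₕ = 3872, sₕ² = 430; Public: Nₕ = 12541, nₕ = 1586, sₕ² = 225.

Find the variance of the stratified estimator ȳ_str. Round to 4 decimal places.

Var(ȳ_str) = Σₕ Wₕ²(1 − fₕ)sₕ²/nₕ with Wₕ = Nₕ/N, N = 39835.
Nonprofit: Wₕ = 0.28899209; term = 0.28899209²·(1 − 0.08069840)·609.7/929 = 0.050388382.
Private: Wₕ = 0.39618426; term = 0.39618426²·(1 − 0.24534280)·430/3872 = 0.013154588.
Public: Wₕ = 0.31482365; term = 0.31482365²·(1 − 0.12646519)·225/1586 = 0.012282711.
Sum = 0.075825681.

0.0758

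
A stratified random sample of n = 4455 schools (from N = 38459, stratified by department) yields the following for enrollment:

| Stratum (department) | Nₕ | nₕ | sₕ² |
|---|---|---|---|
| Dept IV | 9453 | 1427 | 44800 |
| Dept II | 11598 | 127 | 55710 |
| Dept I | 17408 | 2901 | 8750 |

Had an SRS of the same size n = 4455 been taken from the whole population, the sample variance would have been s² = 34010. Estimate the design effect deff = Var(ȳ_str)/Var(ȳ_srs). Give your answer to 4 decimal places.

Var(ȳ_str) = Σ Wₕ²(1−fₕ)sₕ²/nₕ with Wₕ = Nₕ/38459:
  Dept IV: (9453/38459)²·(1−1427/9453)·44800/1427 = 1.6103745
  Dept II: (11598/38459)²·(1−127/11598)·55710/127 = 39.456435
  Dept I: (17408/38459)²·(1−2901/17408)·8750/2901 = 0.51498056
  → Var(ȳ_str) = 41.58179.
Var(ȳ_srs) = (1 − 4455/38459)·34010/4455 = 6.7498006.
deff = 41.58179 / 6.7498006 = 6.1604.

6.1604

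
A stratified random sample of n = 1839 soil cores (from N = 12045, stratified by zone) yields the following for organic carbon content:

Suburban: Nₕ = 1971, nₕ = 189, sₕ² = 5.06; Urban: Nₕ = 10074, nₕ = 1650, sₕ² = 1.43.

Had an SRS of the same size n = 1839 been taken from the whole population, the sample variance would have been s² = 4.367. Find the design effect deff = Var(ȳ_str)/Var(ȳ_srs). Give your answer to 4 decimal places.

Var(ȳ_str) = Σ Wₕ²(1−fₕ)sₕ²/nₕ with Wₕ = Nₕ/12045:
  Suburban: (1971/12045)²·(1−189/1971)·5.06/189 = 6.481409 × 10^-4
  Urban: (10074/12045)²·(1−1650/10074)·1.43/1650 = 5.069426 × 10^-4
  → Var(ȳ_str) = 0.0011550835.
Var(ȳ_srs) = (1 − 1839/12045)·4.367/1839 = 0.0020121031.
deff = 0.0011550835 / 0.0020121031 = 0.5741.

0.5741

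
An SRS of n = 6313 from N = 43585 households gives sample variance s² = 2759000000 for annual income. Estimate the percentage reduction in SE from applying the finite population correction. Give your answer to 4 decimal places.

f = n/N = 6313/43585 = 0.14484341.
SE_no-fpc = √(s²/n) = 661.08599; SE_fpc = √((1−f)s²/n) = 611.33714.
Ratio = √(1−f) = 0.92474677. Reduction = 100·(1 − 0.92474677) = 7.5253%.

7.5253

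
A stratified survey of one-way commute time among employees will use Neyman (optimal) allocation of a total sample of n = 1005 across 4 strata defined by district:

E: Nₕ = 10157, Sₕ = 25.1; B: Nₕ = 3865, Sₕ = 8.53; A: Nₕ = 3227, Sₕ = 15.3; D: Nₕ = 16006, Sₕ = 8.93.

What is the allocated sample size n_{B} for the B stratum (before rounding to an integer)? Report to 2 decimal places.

69.00

Neyman allocation: nₕ = n·NₕSₕ / Σⱼ NⱼSⱼ.
Σ NⱼSⱼ = 10157·25.1 + 3865·8.53 + 3227·15.3 + 16006·8.93 = 480215.83.
n_{B} = 1005·3865·8.53 / 480215.83 = 69.00.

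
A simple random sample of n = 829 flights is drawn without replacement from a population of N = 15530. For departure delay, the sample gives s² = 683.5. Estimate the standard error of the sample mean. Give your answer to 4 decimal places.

0.8834

Under SRS without replacement, Var(ȳ) = (1 − f)·s²/n with f = n/N = 829/15530 = 0.05338055.
Var(ȳ) = (1 − 0.05338055)·683.5/829 = 0.94661945·0.82448733 = 0.78047574.
SE(ȳ) = √(0.78047574) = 0.8834.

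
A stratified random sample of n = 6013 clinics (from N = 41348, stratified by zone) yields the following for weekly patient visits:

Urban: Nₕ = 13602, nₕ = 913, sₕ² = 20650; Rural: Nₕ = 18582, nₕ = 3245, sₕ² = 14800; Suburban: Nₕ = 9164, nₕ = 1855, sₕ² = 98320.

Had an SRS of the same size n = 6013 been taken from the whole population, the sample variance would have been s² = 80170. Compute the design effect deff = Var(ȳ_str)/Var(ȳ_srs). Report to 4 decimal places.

0.4494

Var(ȳ_str) = Σ Wₕ²(1−fₕ)sₕ²/nₕ with Wₕ = Nₕ/41348:
  Urban: (13602/41348)²·(1−913/13602)·20650/913 = 2.2833392
  Rural: (18582/41348)²·(1−3245/18582)·14800/3245 = 0.76027528
  Suburban: (9164/41348)²·(1−1855/9164)·98320/1855 = 2.0765002
  → Var(ȳ_str) = 5.1201147.
Var(ȳ_srs) = (1 − 6013/41348)·80170/6013 = 11.39387.
deff = 5.1201147 / 11.39387 = 0.4494.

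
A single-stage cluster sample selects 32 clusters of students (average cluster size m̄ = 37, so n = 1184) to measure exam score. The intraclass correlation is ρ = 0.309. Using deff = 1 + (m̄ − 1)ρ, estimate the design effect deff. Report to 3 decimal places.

12.124

deff = 1 + (37 − 1)·0.309 = 1 + 11.124 = 12.124.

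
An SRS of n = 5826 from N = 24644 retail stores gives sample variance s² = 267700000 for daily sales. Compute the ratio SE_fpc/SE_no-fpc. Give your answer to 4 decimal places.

0.8738

f = n/N = 5826/24644 = 0.23640643.
SE_no-fpc = √(s²/n) = 214.35763; SE_fpc = √((1−f)s²/n) = 187.31393.
Ratio = √(1−f) = 0.87383841.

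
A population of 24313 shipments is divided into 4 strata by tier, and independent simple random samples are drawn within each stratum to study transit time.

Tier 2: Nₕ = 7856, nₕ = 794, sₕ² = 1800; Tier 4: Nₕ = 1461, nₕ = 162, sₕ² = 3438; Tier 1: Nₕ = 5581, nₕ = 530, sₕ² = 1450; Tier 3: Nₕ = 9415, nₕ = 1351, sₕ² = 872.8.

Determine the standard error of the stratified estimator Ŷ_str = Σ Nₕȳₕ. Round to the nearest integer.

Var(Ŷ_str) = Σₕ Nₕ²(1 − fₕ)sₕ²/nₕ.
Tier 2: 7856²·(1 − 794/7856)·1800/794 = 1.257712 × 10^8.
Tier 4: 1461²·(1 − 162/1461)·3438/162 = 4.0276361 × 10^7.
Tier 1: 5581²·(1 − 530/5581)·1450/530 = 7.7122575 × 10^7.
Tier 3: 9415²·(1 − 1351/9415)·872.8/1351 = 4.9049008 × 10^7.
Sum = 2.9221914 × 10^8.
SE = √(2.9221914 × 10^8) = 17094.

17094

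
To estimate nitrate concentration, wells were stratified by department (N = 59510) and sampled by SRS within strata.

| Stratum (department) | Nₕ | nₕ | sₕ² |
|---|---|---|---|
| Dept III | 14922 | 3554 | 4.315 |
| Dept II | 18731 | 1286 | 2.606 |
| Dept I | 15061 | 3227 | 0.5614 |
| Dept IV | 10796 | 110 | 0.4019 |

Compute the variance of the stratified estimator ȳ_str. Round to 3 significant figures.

3.73 × 10^-4

Var(ȳ_str) = Σₕ Wₕ²(1 − fₕ)sₕ²/nₕ with Wₕ = Nₕ/N, N = 59510.
Dept III: Wₕ = 0.25074777; term = 0.25074777²·(1 − 0.23817183)·4.315/3554 = 5.8156007 × 10^-5.
Dept II: Wₕ = 0.31475382; term = 0.31475382²·(1 − 0.06865624)·2.606/1286 = 1.8697583 × 10^-4.
Dept I: Wₕ = 0.25308352; term = 0.25308352²·(1 − 0.21426200)·0.5614/3227 = 8.7554589 × 10^-6.
Dept IV: Wₕ = 0.18141489; term = 0.18141489²·(1 − 0.01018896)·0.4019/110 = 1.1902096 × 10^-4.
Sum = 3.7290826 × 10^-4.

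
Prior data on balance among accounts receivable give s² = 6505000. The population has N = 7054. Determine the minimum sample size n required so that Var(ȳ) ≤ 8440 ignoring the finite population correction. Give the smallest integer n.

771

Without fpc, n₀ = s²/D = 6505000/8440 = 770.7346.
Rounding up, n = 771.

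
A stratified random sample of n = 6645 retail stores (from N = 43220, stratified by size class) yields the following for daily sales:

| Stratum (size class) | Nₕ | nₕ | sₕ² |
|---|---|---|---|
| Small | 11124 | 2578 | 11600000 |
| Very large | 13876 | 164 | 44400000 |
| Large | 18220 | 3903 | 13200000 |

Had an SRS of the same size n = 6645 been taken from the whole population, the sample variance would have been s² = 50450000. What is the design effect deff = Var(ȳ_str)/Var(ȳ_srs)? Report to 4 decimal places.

4.4012

Var(ȳ_str) = Σ Wₕ²(1−fₕ)sₕ²/nₕ with Wₕ = Nₕ/43220:
  Small: (11124/43220)²·(1−2578/11124)·11600000/2578 = 228.9968
  Very large: (13876/43220)²·(1−164/13876)·44400000/164 = 27576.217
  Large: (18220/43220)²·(1−3903/18220)·13200000/3903 = 472.28728
  → Var(ȳ_str) = 28277.501.
Var(ȳ_srs) = (1 − 6645/43220)·50450000/6645 = 6424.8909.
deff = 28277.501 / 6424.8909 = 4.4012.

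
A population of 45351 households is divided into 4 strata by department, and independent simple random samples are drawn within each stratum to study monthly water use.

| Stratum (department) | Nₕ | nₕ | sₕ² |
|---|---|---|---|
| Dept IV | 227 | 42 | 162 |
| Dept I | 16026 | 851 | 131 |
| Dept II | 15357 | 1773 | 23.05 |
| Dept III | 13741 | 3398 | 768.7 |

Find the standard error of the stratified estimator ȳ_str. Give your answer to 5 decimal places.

0.18770

Var(ȳ_str) = Σₕ Wₕ²(1 − fₕ)sₕ²/nₕ with Wₕ = Nₕ/N, N = 45351.
Dept IV: Wₕ = 0.00500540; term = 0.00500540²·(1 − 0.18502203)·162/42 = 7.8757074 × 10^-5.
Dept I: Wₕ = 0.35337699; term = 0.35337699²·(1 − 0.05310121)·131/851 = 0.018202114.
Dept II: Wₕ = 0.33862539; term = 0.33862539²·(1 − 0.11545224)·23.05/1773 = 0.0013186287.
Dept III: Wₕ = 0.30299222; term = 0.30299222²·(1 − 0.24728913)·768.7/3398 = 0.015632363.
Sum = 0.035231863.
SE = √(0.035231863) = 0.18770.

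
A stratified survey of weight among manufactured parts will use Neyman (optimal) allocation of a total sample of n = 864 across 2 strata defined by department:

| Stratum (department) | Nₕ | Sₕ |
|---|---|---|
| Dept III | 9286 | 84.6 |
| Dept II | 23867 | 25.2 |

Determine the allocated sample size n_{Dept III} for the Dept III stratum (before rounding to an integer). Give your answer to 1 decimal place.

489.4

Neyman allocation: nₕ = n·NₕSₕ / Σⱼ NⱼSⱼ.
Σ NⱼSⱼ = 9286·84.6 + 23867·25.2 = 1.387044 × 10^6.
n_{Dept III} = 864·9286·84.6 / (1.387044 × 10^6) = 489.4.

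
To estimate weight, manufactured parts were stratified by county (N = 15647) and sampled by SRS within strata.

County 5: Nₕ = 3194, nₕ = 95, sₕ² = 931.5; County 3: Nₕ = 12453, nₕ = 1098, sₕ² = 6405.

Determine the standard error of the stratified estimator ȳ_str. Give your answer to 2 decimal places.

1.94

Var(ȳ_str) = Σₕ Wₕ²(1 − fₕ)sₕ²/nₕ with Wₕ = Nₕ/N, N = 15647.
County 5: Wₕ = 0.20412859; term = 0.20412859²·(1 − 0.02974327)·931.5/95 = 0.39641819.
County 3: Wₕ = 0.79587141; term = 0.79587141²·(1 − 0.08817152)·6405/1098 = 3.3691144.
Sum = 3.7655326.
SE = √(3.7655326) = 1.94.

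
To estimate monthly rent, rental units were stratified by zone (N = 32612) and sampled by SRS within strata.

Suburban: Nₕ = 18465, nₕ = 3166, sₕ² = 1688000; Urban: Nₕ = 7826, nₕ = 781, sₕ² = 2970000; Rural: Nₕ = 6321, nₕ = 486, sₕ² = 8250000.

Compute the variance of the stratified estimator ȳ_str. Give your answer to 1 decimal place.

Var(ȳ_str) = Σₕ Wₕ²(1 − fₕ)sₕ²/nₕ with Wₕ = Nₕ/N, N = 32612.
Suburban: Wₕ = 0.56620262; term = 0.56620262²·(1 − 0.17145952)·1688000/3166 = 141.61818.
Urban: Wₕ = 0.23997302; term = 0.23997302²·(1 − 0.09979555)·2970000/781 = 197.13847.
Rural: Wₕ = 0.19382436; term = 0.19382436²·(1 − 0.07688657)·8250000/486 = 588.6938.
Sum = 927.45045.

927.5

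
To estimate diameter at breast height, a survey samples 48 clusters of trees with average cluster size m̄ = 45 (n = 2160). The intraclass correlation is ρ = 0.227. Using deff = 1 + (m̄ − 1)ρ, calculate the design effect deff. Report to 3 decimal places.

10.988

deff = 1 + (45 − 1)·0.227 = 1 + 9.988 = 10.988.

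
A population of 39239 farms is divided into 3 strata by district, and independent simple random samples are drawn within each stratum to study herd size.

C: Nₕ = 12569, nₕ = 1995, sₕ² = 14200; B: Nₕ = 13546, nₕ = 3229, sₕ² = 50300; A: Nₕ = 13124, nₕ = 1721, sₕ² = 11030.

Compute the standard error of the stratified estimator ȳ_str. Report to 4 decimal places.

1.6283

Var(ȳ_str) = Σₕ Wₕ²(1 − fₕ)sₕ²/nₕ with Wₕ = Nₕ/N, N = 39239.
C: Wₕ = 0.32031907; term = 0.32031907²·(1 − 0.15872384)·14200/1995 = 0.61439775.
B: Wₕ = 0.34521777; term = 0.34521777²·(1 − 0.23837295)·50300/3229 = 1.4139322.
A: Wₕ = 0.33446316; term = 0.33446316²·(1 − 0.13113380)·11030/1721 = 0.622937.
Sum = 2.651267.
SE = √(2.651267) = 1.6283.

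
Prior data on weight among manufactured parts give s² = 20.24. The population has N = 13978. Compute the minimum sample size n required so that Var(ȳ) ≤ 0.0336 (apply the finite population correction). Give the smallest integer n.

578

Without fpc, n₀ = s²/D = 20.24/0.0336 = 602.3810.
With fpc, (1 − n/N)·s²/n ≤ D requires n ≥ n₀/(1 + n₀/N) = 602.3810/(1 + 602.3810/13978) = 577.4939.
Rounding up, n = 578.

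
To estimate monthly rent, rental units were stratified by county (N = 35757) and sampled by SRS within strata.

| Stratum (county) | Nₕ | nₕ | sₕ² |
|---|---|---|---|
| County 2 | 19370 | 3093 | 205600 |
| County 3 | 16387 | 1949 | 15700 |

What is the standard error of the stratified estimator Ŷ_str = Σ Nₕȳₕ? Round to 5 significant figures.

Var(Ŷ_str) = Σₕ Nₕ²(1 − fₕ)sₕ²/nₕ.
County 2: 19370²·(1 − 3093/19370)·205600/3093 = 2.0957872 × 10^10.
County 3: 16387²·(1 − 1949/16387)·15700/1949 = 1.9058745 × 10^9.
Sum = 2.2863747 × 10^10.
SE = √(2.2863747 × 10^10) = 151210.

151210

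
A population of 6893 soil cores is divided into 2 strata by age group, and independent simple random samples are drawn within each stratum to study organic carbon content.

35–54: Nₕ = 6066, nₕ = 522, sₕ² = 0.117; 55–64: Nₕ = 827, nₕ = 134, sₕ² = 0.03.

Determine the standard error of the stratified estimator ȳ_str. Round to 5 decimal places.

0.01270

Var(ȳ_str) = Σₕ Wₕ²(1 − fₕ)sₕ²/nₕ with Wₕ = Nₕ/N, N = 6893.
35–54: Wₕ = 0.88002321; term = 0.88002321²·(1 − 0.08605341)·0.117/522 = 1.5864428 × 10^-4.
55–64: Wₕ = 0.11997679; term = 0.11997679²·(1 − 0.16203144)·0.03/134 = 2.7004656 × 10^-6.
Sum = 1.6134475 × 10^-4.
SE = √(1.6134475 × 10^-4) = 0.01270.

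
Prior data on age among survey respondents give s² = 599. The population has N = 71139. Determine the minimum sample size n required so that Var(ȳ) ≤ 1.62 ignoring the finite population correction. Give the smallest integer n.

370

Without fpc, n₀ = s²/D = 599/1.62 = 369.7531.
Rounding up, n = 370.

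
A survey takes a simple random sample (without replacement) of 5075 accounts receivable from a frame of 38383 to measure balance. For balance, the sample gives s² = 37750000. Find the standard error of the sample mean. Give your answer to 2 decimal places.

Under SRS without replacement, Var(ȳ) = (1 − f)·s²/n with f = n/N = 5075/38383 = 0.13221999.
Var(ȳ) = (1 − 0.13221999)·37750000/5075 = 0.86778001·7438.4236 = 6454.9153.
SE(ȳ) = √(6454.9153) = 80.34.

80.34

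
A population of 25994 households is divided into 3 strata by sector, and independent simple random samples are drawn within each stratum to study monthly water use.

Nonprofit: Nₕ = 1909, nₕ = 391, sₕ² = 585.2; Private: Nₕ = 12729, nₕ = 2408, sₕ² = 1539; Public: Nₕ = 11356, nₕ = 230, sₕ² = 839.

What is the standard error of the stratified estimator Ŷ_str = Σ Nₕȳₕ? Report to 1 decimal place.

23434.9

Var(Ŷ_str) = Σₕ Nₕ²(1 − fₕ)sₕ²/nₕ.
Nonprofit: 1909²·(1 − 391/1909)·585.2/391 = 4.3371582 × 10^6.
Private: 12729²·(1 − 2408/12729)·1539/2408 = 8.3964982 × 10^7.
Public: 11356²·(1 − 230/11356)·839/230 = 4.6089136 × 10^8.
Sum = 5.491935 × 10^8.
SE = √(5.491935 × 10^8) = 23434.9.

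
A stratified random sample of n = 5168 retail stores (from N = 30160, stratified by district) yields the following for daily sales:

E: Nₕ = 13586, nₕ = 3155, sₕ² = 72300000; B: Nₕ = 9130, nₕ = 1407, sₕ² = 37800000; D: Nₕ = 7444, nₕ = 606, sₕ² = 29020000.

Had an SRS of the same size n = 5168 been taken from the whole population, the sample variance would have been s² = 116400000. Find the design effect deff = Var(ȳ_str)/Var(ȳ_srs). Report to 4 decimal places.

Var(ȳ_str) = Σ Wₕ²(1−fₕ)sₕ²/nₕ with Wₕ = Nₕ/30160:
  E: (13586/30160)²·(1−3155/13586)·72300000/3155 = 3570.2104
  B: (9130/30160)²·(1−1407/9130)·37800000/1407 = 2082.5328
  D: (7444/30160)²·(1−606/7444)·29020000/606 = 2679.7703
  → Var(ȳ_str) = 8332.5135.
Var(ȳ_srs) = (1 − 5168/30160)·116400000/5168 = 18663.803.
deff = 8332.5135 / 18663.803 = 0.4465.

0.4465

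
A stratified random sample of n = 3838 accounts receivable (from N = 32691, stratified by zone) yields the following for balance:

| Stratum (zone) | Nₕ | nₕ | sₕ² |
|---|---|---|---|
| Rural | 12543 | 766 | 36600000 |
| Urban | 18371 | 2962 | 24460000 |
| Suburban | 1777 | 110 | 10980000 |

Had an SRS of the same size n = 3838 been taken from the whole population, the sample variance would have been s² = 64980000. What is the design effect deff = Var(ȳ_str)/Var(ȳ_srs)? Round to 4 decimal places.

Var(ȳ_str) = Σ Wₕ²(1−fₕ)sₕ²/nₕ with Wₕ = Nₕ/32691:
  Rural: (12543/32691)²·(1−766/12543)·36600000/766 = 6604.3792
  Urban: (18371/32691)²·(1−2962/18371)·24460000/2962 = 2187.3699
  Suburban: (1777/32691)²·(1−110/1777)·10980000/110 = 276.67905
  → Var(ȳ_str) = 9068.4282.
Var(ȳ_srs) = (1 − 3838/32691)·64980000/3838 = 14942.99.
deff = 9068.4282 / 14942.99 = 0.6069.

0.6069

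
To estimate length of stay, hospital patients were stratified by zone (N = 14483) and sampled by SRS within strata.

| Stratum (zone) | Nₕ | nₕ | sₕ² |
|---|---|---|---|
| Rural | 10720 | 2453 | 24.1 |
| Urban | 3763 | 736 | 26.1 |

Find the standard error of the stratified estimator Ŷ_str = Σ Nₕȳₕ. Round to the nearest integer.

Var(Ŷ_str) = Σₕ Nₕ²(1 − fₕ)sₕ²/nₕ.
Rural: 10720²·(1 − 2453/10720)·24.1/2453 = 870687.32.
Urban: 3763²·(1 − 736/3763)·26.1/736 = 403933.
Sum = 1.2746203 × 10^6.
SE = √(1.2746203 × 10^6) = 1129.

1129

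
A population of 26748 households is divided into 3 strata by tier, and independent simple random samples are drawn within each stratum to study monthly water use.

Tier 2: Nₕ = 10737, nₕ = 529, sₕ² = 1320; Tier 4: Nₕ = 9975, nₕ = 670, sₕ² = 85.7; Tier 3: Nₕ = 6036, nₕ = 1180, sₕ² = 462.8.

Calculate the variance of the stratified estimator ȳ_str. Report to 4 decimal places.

0.4149

Var(ȳ_str) = Σₕ Wₕ²(1 − fₕ)sₕ²/nₕ with Wₕ = Nₕ/N, N = 26748.
Tier 2: Wₕ = 0.40141319; term = 0.40141319²·(1 − 0.04926888)·1320/529 = 0.38226034.
Tier 4: Wₕ = 0.37292508; term = 0.37292508²·(1 − 0.06716792)·85.7/670 = 0.016594061.
Tier 3: Wₕ = 0.22566173; term = 0.22566173²·(1 − 0.19549370)·462.8/1180 = 0.016067808.
Sum = 0.41492221.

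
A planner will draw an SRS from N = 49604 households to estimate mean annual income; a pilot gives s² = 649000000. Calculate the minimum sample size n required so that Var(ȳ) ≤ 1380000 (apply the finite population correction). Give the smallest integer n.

Without fpc, n₀ = s²/D = 649000000/1380000 = 470.2899.
With fpc, (1 − n/N)·s²/n ≤ D requires n ≥ n₀/(1 + n₀/N) = 470.2899/(1 + 470.2899/49604) = 465.8730.
Rounding up, n = 466.

466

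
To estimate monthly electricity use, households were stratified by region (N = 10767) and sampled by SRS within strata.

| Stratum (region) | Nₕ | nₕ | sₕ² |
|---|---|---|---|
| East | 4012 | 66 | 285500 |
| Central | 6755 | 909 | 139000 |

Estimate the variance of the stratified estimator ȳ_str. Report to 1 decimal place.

Var(ȳ_str) = Σₕ Wₕ²(1 − fₕ)sₕ²/nₕ with Wₕ = Nₕ/N, N = 10767.
East: Wₕ = 0.37262004; term = 0.37262004²·(1 − 0.01645065)·285500/66 = 590.73235.
Central: Wₕ = 0.62737996; term = 0.62737996²·(1 − 0.13456699)·139000/909 = 52.088956.
Sum = 642.82131.

642.8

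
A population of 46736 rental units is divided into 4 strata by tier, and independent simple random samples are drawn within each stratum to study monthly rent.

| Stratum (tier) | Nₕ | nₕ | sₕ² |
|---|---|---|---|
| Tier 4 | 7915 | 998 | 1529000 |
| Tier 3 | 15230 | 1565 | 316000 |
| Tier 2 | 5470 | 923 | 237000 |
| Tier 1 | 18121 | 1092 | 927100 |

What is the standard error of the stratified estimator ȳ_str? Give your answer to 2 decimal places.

Var(ȳ_str) = Σₕ Wₕ²(1 − fₕ)sₕ²/nₕ with Wₕ = Nₕ/N, N = 46736.
Tier 4: Wₕ = 0.16935553; term = 0.16935553²·(1 − 0.12608970)·1529000/998 = 38.401002.
Tier 3: Wₕ = 0.32587299; term = 0.32587299²·(1 − 0.10275772)·316000/1565 = 19.238854.
Tier 2: Wₕ = 0.11704040; term = 0.11704040²·(1 − 0.16873857)·237000/923 = 2.9238551.
Tier 1: Wₕ = 0.38773109; term = 0.38773109²·(1 − 0.06026157)·927100/1092 = 119.94224.
Sum = 180.50595.
SE = √(180.50595) = 13.44.

13.44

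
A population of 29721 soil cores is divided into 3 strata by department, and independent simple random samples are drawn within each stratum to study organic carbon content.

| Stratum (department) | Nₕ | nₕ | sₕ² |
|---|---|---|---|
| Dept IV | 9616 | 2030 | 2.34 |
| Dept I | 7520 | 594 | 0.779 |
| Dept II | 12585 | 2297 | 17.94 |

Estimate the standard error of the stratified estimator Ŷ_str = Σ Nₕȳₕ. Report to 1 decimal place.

Var(Ŷ_str) = Σₕ Nₕ²(1 − fₕ)sₕ²/nₕ.
Dept IV: 9616²·(1 − 2030/9616)·2.34/2030 = 84086.662.
Dept I: 7520²·(1 − 594/7520)·0.779/594 = 68304.818.
Dept II: 12585²·(1 − 2297/12585)·17.94/2297 = 1.0112199 × 10^6.
Sum = 1.1636114 × 10^6.
SE = √(1.1636114 × 10^6) = 1078.7.

1078.7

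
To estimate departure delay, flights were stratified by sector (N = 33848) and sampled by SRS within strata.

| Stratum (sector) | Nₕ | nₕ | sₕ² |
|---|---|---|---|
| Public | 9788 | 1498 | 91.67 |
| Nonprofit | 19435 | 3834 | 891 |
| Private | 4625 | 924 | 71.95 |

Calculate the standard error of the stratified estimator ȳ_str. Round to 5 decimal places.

Var(ȳ_str) = Σₕ Wₕ²(1 − fₕ)sₕ²/nₕ with Wₕ = Nₕ/N, N = 33848.
Public: Wₕ = 0.28917514; term = 0.28917514²·(1 − 0.15304454)·91.67/1498 = 0.0043340896.
Nonprofit: Wₕ = 0.57418459; term = 0.57418459²·(1 − 0.19727296)·891/3834 = 0.061503036.
Private: Wₕ = 0.13664027; term = 0.13664027²·(1 − 0.19978378)·71.95/924 = 0.0011633854.
Sum = 0.067000511.
SE = √(0.067000511) = 0.25884.

0.25884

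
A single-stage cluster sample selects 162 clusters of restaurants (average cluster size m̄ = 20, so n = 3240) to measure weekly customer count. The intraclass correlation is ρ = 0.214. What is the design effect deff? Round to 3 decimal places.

deff = 1 + (20 − 1)·0.214 = 1 + 4.066 = 5.066.

5.066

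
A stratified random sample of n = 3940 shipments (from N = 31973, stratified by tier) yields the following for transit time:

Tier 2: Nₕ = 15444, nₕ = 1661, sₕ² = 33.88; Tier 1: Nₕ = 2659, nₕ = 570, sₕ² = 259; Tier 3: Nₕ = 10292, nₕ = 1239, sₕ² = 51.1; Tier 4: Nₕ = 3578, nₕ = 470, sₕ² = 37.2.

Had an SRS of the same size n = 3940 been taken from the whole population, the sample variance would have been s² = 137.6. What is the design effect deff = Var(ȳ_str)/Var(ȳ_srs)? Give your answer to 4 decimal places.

0.3702

Var(ȳ_str) = Σ Wₕ²(1−fₕ)sₕ²/nₕ with Wₕ = Nₕ/31973:
  Tier 2: (15444/31973)²·(1−1661/15444)·33.88/1661 = 0.0042472766
  Tier 1: (2659/31973)²·(1−570/2659)·259/570 = 0.0024689649
  Tier 3: (10292/31973)²·(1−1239/10292)·51.1/1239 = 0.0037590242
  Tier 4: (3578/31973)²·(1−470/3578)·37.2/470 = 8.6099306 × 10^-4
  → Var(ȳ_str) = 0.011336259.
Var(ȳ_srs) = (1 − 3940/31973)·137.6/3940 = 0.030620227.
deff = 0.011336259 / 0.030620227 = 0.3702.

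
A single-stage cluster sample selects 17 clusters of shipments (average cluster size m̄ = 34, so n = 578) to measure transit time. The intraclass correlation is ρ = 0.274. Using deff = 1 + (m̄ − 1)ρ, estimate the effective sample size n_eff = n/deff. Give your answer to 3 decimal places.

57.558

deff = 1 + (34 − 1)·0.274 = 1 + 9.042 = 10.042.
n_eff = 578 / 10.042 = 57.558.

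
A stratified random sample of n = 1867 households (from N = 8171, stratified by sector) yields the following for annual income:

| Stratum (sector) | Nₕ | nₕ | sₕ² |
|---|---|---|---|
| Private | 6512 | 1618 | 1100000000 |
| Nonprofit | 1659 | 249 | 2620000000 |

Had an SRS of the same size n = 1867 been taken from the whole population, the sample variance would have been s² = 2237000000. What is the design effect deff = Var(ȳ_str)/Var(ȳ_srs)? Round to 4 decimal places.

Var(ȳ_str) = Σ Wₕ²(1−fₕ)sₕ²/nₕ with Wₕ = Nₕ/8171:
  Private: (6512/8171)²·(1−1618/6512)·1100000000/1618 = 324520.48
  Nonprofit: (1659/8171)²·(1−249/1659)·2620000000/249 = 368652.36
  → Var(ȳ_str) = 693172.84.
Var(ȳ_srs) = (1 − 1867/8171)·2237000000/1867 = 924405.8.
deff = 693172.84 / 924405.8 = 0.7499.

0.7499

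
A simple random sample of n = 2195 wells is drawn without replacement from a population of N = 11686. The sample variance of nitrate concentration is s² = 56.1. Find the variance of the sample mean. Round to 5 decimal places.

0.02076

Under SRS without replacement, Var(ȳ) = (1 − f)·s²/n with f = n/N = 2195/11686 = 0.18783159.
Var(ȳ) = (1 − 0.18783159)·56.1/2195 = 0.81216841·0.025558087 = 0.02075747.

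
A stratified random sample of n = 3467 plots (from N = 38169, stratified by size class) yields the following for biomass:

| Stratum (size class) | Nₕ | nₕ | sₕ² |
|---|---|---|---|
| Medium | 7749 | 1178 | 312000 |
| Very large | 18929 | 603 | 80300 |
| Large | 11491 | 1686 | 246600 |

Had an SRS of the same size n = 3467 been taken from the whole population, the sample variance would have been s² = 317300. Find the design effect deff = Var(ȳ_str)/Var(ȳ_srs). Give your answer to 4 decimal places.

0.6283

Var(ȳ_str) = Σ Wₕ²(1−fₕ)sₕ²/nₕ with Wₕ = Nₕ/38169:
  Medium: (7749/38169)²·(1−1178/7749)·312000/1178 = 9.256885
  Very large: (18929/38169)²·(1−603/18929)·80300/603 = 31.708232
  Large: (11491/38169)²·(1−1686/11491)·246600/1686 = 11.311478
  → Var(ȳ_str) = 52.276595.
Var(ȳ_srs) = (1 − 3467/38169)·317300/3467 = 83.207017.
deff = 52.276595 / 83.207017 = 0.6283.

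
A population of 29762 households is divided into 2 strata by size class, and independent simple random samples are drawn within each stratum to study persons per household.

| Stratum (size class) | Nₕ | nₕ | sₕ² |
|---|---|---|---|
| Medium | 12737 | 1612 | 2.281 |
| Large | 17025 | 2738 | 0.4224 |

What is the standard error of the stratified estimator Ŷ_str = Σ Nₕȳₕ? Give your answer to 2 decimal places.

Var(Ŷ_str) = Σₕ Nₕ²(1 − fₕ)sₕ²/nₕ.
Medium: 12737²·(1 − 1612/12737)·2.281/1612 = 200506.02.
Large: 17025²·(1 − 2738/17025)·0.4224/2738 = 37524.821.
Sum = 238030.84.
SE = √(238030.84) = 487.88.

487.88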